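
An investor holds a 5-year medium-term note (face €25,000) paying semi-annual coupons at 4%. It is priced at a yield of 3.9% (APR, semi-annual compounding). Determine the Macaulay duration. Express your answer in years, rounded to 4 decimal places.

Periodic yield y = 0.0195. Discount each cash flow and weight by its period:
  t   CF        PV=CF/(1+0.0195)^t    t·PV
  1       500.00       490.4365       490.4365
  2       500.00       481.0559       962.1118
  3       500.00       471.8547     1,415.5642
  4       500.00       462.8296     1,851.3182
  5       500.00       453.9770     2,269.8850
  6       500.00       445.2938     2,671.7626
  7       500.00       436.7766     3,057.4364
  8       500.00       428.4224     3,427.3791
  9       500.00       420.2279     3,782.0515
  10   25,500.00    21,021.7022   210,217.0219
  Σ                 25,112.5766   230,144.9674
Price P = Σ PV = 25,112.5766.
Macaulay duration = Σ(t·PV) / P = 230,144.9674 / 25,112.5766 = 9.16453 half-year periods.
In years: 9.16453 / 2 = 4.58227 years.

4.5823 years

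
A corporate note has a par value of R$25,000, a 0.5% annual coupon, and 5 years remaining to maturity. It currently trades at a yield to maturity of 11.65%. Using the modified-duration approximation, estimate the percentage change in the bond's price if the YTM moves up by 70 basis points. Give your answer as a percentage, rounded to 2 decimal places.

Periodic yield y = 0.1165. Modified duration first:
  t   CF        PV=CF/(1+0.1165)^t    t·PV
  1       125.00       111.9570       111.9570
  2       125.00       100.2750       200.5499
  3       125.00        89.8119       269.4357
  4       125.00        80.4406       321.7623
  5    25,125.00    14,481.4628    72,407.3141
  Σ                 14,863.9472    73,311.0189
P = 14,863.9472; D_Mac = 4.93214 yrs; D_mod = 4.93214/(1+0.1165) = 4.41750 yrs.
ΔP/P ≈ -D_mod · Δy = -4.41750 × (+0.007) = -0.030922 = -3.0922%.

-3.09%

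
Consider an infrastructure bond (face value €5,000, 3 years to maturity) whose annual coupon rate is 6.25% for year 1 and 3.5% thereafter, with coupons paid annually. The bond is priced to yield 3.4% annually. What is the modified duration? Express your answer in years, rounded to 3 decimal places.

Periodic yield y = 0.034. First find Macaulay duration:
  t   CF        PV=CF/(1+0.034)^t    t·PV
  1       312.50       302.2244       302.2244
  2       175.00       163.6805       327.3610
  3     5,175.00     4,681.1088    14,043.3265
  Σ                  5,147.0137    14,672.9119
P = 5,147.0137; Macaulay duration = 14,672.9119 / 5,147.0137 = 2.85076 years.
Modified duration = D_Mac / (1 + y) = 2.85076 / 1.034 = 2.75702 years.

2.757 years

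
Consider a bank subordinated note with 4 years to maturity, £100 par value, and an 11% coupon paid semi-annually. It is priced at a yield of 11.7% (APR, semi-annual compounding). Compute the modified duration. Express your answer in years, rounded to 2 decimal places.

Periodic yield y = 0.0585. First find Macaulay duration:
  t   CF        PV=CF/(1+0.0585)^t    t·PV
  1         5.50         5.1960         5.1960
  2         5.50         4.9089         9.8177
  3         5.50         4.6376        13.9127
  4         5.50         4.3813        17.5250
  5         5.50         4.1391        20.6956
  6         5.50         3.9104        23.4622
  7         5.50         3.6943        25.8598
  8       105.50        66.9461       535.5691
  Σ                     97.8136       652.0382
P = 97.8136; Macaulay duration = 652.0382 / 97.8136 = 6.66613 half-year periods = 3.33306 years.
Modified duration = D_Mac / (1 + y) = 3.33306 / 1.0585 = 3.14886 years.

3.15 years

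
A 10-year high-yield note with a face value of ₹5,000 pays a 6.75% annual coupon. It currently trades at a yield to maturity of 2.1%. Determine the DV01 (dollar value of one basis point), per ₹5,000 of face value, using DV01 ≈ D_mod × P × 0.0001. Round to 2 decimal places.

Periodic yield y = 0.021.
  t   CF        PV=CF/(1+0.021)^t    t·PV
  1       337.50       330.5583       330.5583
  2       337.50       323.7593       647.5187
  3       337.50       317.1002       951.3007
  4       337.50       310.5781     1,242.3123
  5       337.50       304.1901     1,520.9505
  6       337.50       297.9335     1,787.6009
  7       337.50       291.8056     2,042.6390
  8       337.50       285.8037     2,286.4296
  9       337.50       279.9253     2,519.3274
  10    5,337.50     4,335.9121    43,359.1208
  Σ                  7,077.5661    56,687.7581
P = 7,077.5661; D_Mac = 8.00950 yrs; D_mod = 7.84476 yrs.
DV01 ≈ 7.84476 × 7,077.5661 × 0.0001 = 5.552180.

₹5.55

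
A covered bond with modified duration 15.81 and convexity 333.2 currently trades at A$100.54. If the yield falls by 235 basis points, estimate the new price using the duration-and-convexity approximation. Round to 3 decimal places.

Duration effect: -D_mod·Δy = -15.81 × (-0.0235) = +0.371535
Convexity effect: ½·C·(Δy)² = 0.5 × 333.2 × (-0.0235)² = +0.09200485
ΔP/P ≈ +0.371535 + 0.09200485 = +0.46353985
New price ≈ 100.54 × (1 + 0.46353985) = 147.144296519.

A$147.144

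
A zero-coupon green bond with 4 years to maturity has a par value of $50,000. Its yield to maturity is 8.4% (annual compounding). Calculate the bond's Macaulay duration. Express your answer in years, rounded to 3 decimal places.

A zero-coupon bond has a single cash flow at maturity, so its Macaulay duration equals its maturity: 4 years.

4.000 years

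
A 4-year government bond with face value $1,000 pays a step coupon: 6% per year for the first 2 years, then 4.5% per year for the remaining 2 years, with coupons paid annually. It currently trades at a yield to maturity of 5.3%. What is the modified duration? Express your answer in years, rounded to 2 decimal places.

Periodic yield y = 0.053. First find Macaulay duration:
  t   CF        PV=CF/(1+0.053)^t    t·PV
  1        60.00        56.9801        56.9801
  2        60.00        54.1121       108.2242
  3        45.00        38.5414       115.6242
  4     1,045.00       849.9685     3,399.8738
  Σ                    999.6020     3,680.7023
P = 999.6020; Macaulay duration = 3,680.7023 / 999.6020 = 3.68217 years.
Modified duration = D_Mac / (1 + y) = 3.68217 / 1.053 = 3.49684 years.

3.50 years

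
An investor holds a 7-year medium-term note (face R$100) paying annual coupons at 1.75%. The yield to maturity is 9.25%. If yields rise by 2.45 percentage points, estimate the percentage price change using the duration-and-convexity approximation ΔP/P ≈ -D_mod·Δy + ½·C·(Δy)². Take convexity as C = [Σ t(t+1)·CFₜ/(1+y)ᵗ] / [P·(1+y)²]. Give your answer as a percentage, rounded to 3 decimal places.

-13.364%

With y = 0.0925:
  t   CF        PV=CF/(1+0.0925)^t    t·PV        t(t+1)·PV
  1         1.75         1.6018         1.6018           3.2037
  2         1.75         1.4662         2.9324           8.7972
  3         1.75         1.3421         4.0262          16.1048
  4         1.75         1.2284         4.9137          24.5687
  5         1.75         1.1244         5.6221          33.7328
  6         1.75         1.0292         6.1753          43.2274
  7       101.75        54.7752       383.4267       3,067.4135
  Σ                     62.5674       408.6983       3,197.0480
P = 62.5674; D_Mac = 6.53213 yrs; D_mod = 5.97906 yrs; C = 42.81126.
Duration effect: -5.97906 × (+0.0245) = -0.146487
Convexity effect: 0.5 × 42.81126 × (0.0245)² = +0.0128487
ΔP/P ≈ -0.146487 + 0.0128487 = -0.133638 = -13.3638%.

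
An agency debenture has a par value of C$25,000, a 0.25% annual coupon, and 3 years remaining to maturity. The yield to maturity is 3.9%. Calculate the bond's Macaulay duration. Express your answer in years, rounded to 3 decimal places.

2.992 years

Periodic yield y = 0.039. Discount each cash flow and weight by its year:
  t   CF        PV=CF/(1+0.039)^t    t·PV
  1        62.50        60.1540        60.1540
  2        62.50        57.8960       115.7921
  3    25,062.50    22,344.8656    67,034.5969
  Σ                 22,462.9157    67,210.5430
Price P = Σ PV = 22,462.9157.
Macaulay duration = Σ(t·PV) / P = 67,210.5430 / 22,462.9157 = 2.99207 years.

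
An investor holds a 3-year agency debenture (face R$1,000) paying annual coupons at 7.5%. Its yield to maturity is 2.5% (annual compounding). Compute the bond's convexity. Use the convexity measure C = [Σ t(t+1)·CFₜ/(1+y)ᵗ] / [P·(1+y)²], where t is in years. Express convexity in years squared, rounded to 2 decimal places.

With y = 0.025:
  t   CF        PV=CF/(1+0.025)^t    t·PV        t(t+1)·PV
  1        75.00        73.1707        73.1707         146.3415
  2        75.00        71.3861       142.7722         428.3165
  3     1,075.00       998.2444     2,994.7331      11,978.9324
  Σ                  1,142.8012     3,210.6760      12,553.5903
P = 1,142.8012.
Convexity = Σ t(t+1)·PV / [P·(1+y)²] = 12,553.5903 / (1,142.8012 × 1.050625) = 10.45561.

10.46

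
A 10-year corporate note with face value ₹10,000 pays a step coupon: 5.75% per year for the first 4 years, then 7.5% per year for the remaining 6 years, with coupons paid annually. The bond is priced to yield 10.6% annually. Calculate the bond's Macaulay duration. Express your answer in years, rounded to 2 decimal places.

7.41 years

Periodic yield y = 0.106. Discount each cash flow and weight by its year:
  t   CF        PV=CF/(1+0.106)^t    t·PV
  1       575.00       519.8915       519.8915
  2       575.00       470.0646       940.1293
  3       575.00       425.0132     1,275.0397
  4       575.00       384.2796     1,537.1184
  5       750.00       453.1955     2,265.9777
  6       750.00       409.7609     2,458.5653
  7       750.00       370.4890     2,593.4233
  8       750.00       334.9811     2,679.8485
  9       750.00       302.8762     2,725.8856
  10   10,750.00     3,925.1585    39,251.5846
  Σ                  7,595.7102    56,247.4640
Price P = Σ PV = 7,595.7102.
Macaulay duration = Σ(t·PV) / P = 56,247.4640 / 7,595.7102 = 7.40516 years.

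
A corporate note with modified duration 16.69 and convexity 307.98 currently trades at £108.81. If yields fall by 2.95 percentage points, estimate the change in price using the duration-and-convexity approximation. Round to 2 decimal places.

+£68.15

Duration effect: -D_mod·Δy = -16.69 × (-0.0295) = +0.492355
Convexity effect: ½·C·(Δy)² = 0.5 × 307.98 × (-0.0295)² = +0.1340097975
ΔP/P ≈ +0.492355 + 0.1340097975 = +0.6263647975
ΔP ≈ 108.81 × (+0.6263647975) = +68.154753615975.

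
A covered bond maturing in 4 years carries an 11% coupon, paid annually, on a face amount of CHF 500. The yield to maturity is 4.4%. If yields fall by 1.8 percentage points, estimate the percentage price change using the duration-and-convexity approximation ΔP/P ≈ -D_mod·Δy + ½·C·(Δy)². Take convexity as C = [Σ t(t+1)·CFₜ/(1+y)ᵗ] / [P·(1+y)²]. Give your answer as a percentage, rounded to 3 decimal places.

+6.288%

With y = 0.044:
  t   CF        PV=CF/(1+0.044)^t    t·PV        t(t+1)·PV
  1        55.00        52.6820        52.6820         105.3640
  2        55.00        50.4617       100.9234         302.7701
  3        55.00        48.3349       145.0048         580.0193
  4       555.00       467.1873     1,868.7490       9,343.7451
  Σ                    618.6659     2,167.3592      10,331.8985
P = 618.6659; D_Mac = 3.50328 yrs; D_mod = 3.35563 yrs; C = 15.32227.
Duration effect: -3.35563 × (-0.018) = +0.060401
Convexity effect: 0.5 × 15.32227 × (-0.018)² = +0.0024822
ΔP/P ≈ +0.060401 + 0.0024822 = +0.062884 = +6.2884%.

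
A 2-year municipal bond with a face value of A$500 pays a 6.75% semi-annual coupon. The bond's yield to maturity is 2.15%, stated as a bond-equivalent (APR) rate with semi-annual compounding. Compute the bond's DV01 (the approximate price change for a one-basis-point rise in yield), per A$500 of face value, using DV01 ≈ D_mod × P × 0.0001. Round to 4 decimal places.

Periodic yield y = 0.01075.
  t   CF        PV=CF/(1+0.01075)^t    t·PV
  1       16.875        16.6955        16.6955
  2       16.875        16.5180        33.0359
  3       16.875        16.3423        49.0268
  4      516.875       495.2341     1,980.9363
  Σ                    544.7898     2,079.6946
P = 544.7898; D_Mac = 3.81743 half-year periods = 1.90871 yrs; D_mod = 1.88841 yrs.
DV01 ≈ 1.88841 × 544.7898 × 0.0001 = 0.102879.

A$0.1029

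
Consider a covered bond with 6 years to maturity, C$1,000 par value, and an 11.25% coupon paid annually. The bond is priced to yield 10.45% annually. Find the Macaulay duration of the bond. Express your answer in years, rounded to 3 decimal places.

4.697 years

Periodic yield y = 0.1045. Discount each cash flow and weight by its year:
  t   CF        PV=CF/(1+0.1045)^t    t·PV
  1       112.50       101.8560       101.8560
  2       112.50        92.2191       184.4383
  3       112.50        83.4940       250.4821
  4       112.50        75.5944       302.3776
  5       112.50        68.4422       342.2110
  6     1,112.50       612.7816     3,676.6894
  Σ                  1,034.3874     4,858.0544
Price P = Σ PV = 1,034.3874.
Macaulay duration = Σ(t·PV) / P = 4,858.0544 / 1,034.3874 = 4.69655 years.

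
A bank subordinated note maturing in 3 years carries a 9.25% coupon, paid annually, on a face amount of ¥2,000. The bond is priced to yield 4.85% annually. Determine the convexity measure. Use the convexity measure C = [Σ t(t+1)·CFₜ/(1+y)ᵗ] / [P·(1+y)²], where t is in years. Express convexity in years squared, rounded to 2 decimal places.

9.79

With y = 0.0485:
  t   CF        PV=CF/(1+0.0485)^t    t·PV        t(t+1)·PV
  1       185.00       176.4425       176.4425         352.8851
  2       185.00       168.2809       336.5618       1,009.6855
  3     2,185.00     1,895.5975     5,686.7926      22,747.1705
  Σ                  2,240.3210     6,199.7970      24,109.7411
P = 2,240.3210.
Convexity = Σ t(t+1)·PV / [P·(1+y)²] = 24,109.7411 / (2,240.3210 × 1.099352) = 9.78916.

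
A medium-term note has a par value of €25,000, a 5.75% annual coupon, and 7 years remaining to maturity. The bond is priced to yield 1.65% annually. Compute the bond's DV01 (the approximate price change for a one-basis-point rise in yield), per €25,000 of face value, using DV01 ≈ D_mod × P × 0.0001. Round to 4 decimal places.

Periodic yield y = 0.0165.
  t   CF        PV=CF/(1+0.0165)^t    t·PV
  1     1,437.50     1,414.1663     1,414.1663
  2     1,437.50     1,391.2113     2,782.4225
  3     1,437.50     1,368.6289     4,105.8867
  4     1,437.50     1,346.4131     5,385.6523
  5     1,437.50     1,324.5579     6,622.7894
  6     1,437.50     1,303.0574     7,818.3446
  7    26,437.50    23,575.9230   165,031.4608
  Σ                 31,723.9578   193,160.7225
P = 31,723.9578; D_Mac = 6.08880 yrs; D_mod = 5.98996 yrs.
DV01 ≈ 5.98996 × 31,723.9578 × 0.0001 = 19.002530.

€19.0025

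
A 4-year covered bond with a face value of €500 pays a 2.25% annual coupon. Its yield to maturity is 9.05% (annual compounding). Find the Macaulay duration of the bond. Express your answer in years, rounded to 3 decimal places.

3.850 years

Periodic yield y = 0.0905. Discount each cash flow and weight by its year:
  t   CF        PV=CF/(1+0.0905)^t    t·PV
  1        11.25        10.3164        10.3164
  2        11.25         9.4602        18.9204
  3        11.25         8.6751        26.0254
  4       511.25       361.5186     1,446.0744
  Σ                    389.9703     1,501.3366
Price P = Σ PV = 389.9703.
Macaulay duration = Σ(t·PV) / P = 1,501.3366 / 389.9703 = 3.84987 years.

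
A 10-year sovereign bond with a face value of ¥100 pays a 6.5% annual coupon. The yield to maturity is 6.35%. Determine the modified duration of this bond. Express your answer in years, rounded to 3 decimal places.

7.212 years

Periodic yield y = 0.0635. First find Macaulay duration:
  t   CF        PV=CF/(1+0.0635)^t    t·PV
  1         6.50         6.1119         6.1119
  2         6.50         5.7470        11.4939
  3         6.50         5.4038        16.2115
  4         6.50         5.0812        20.3247
  5         6.50         4.7778        23.8889
  6         6.50         4.4925        26.9550
  7         6.50         4.2243        29.5698
  8         6.50         3.9720        31.7763
  9         6.50         3.7349        33.6139
  10      106.50        57.5406       575.4064
  Σ                    101.0859       775.3522
P = 101.0859; Macaulay duration = 775.3522 / 101.0859 = 7.67023 years.
Modified duration = D_Mac / (1 + y) = 7.67023 / 1.0635 = 7.21225 years.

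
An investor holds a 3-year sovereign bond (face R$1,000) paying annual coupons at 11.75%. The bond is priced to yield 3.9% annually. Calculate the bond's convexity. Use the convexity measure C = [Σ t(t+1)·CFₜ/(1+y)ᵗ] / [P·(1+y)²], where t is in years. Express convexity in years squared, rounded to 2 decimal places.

9.76

With y = 0.039:
  t   CF        PV=CF/(1+0.039)^t    t·PV        t(t+1)·PV
  1       117.50       113.0895       113.0895         226.1790
  2       117.50       108.8446       217.6891         653.0674
  3     1,117.50       996.3247     2,988.9740      11,955.8962
  Σ                  1,218.2588     3,319.7527      12,835.1426
P = 1,218.2588.
Convexity = Σ t(t+1)·PV / [P·(1+y)²] = 12,835.1426 / (1,218.2588 × 1.079521) = 9.75956.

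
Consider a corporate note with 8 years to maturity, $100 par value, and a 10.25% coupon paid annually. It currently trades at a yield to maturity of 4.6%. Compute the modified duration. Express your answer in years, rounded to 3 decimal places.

Periodic yield y = 0.046. First find Macaulay duration:
  t   CF        PV=CF/(1+0.046)^t    t·PV
  1        10.25         9.7992         9.7992
  2        10.25         9.3683        18.7366
  3        10.25         8.9563        26.8689
  4        10.25         8.5624        34.2497
  5        10.25         8.1859        40.9294
  6        10.25         7.8259        46.9553
  7        10.25         7.4817        52.3721
  8       110.25        76.9352       615.4816
  Σ                    137.1150       845.3930
P = 137.1150; Macaulay duration = 845.3930 / 137.1150 = 6.16558 years.
Modified duration = D_Mac / (1 + y) = 6.16558 / 1.046 = 5.89443 years.

5.894 years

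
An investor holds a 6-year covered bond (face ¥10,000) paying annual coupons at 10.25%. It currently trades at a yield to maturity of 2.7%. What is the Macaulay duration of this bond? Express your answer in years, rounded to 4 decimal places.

4.9770 years

Periodic yield y = 0.027. Discount each cash flow and weight by its year:
  t   CF        PV=CF/(1+0.027)^t    t·PV
  1     1,025.00       998.0526       998.0526
  2     1,025.00       971.8136     1,943.6272
  3     1,025.00       946.2645     2,838.7934
  4     1,025.00       921.3870     3,685.5481
  5     1,025.00       897.1636     4,485.8180
  6    11,025.00     9,396.2797    56,377.6783
  Σ                 14,130.9610    70,329.5176
Price P = Σ PV = 14,130.9610.
Macaulay duration = Σ(t·PV) / P = 70,329.5176 / 14,130.9610 = 4.97698 years.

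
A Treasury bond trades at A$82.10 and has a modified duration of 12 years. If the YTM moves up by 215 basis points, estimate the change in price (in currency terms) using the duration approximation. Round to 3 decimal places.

-A$21.182

Duration approximation: ΔP/P ≈ -D_mod · Δy = -12 × (+0.0215) = -0.258000.
ΔP ≈ 82.10 × (-0.258000) = -21.18180.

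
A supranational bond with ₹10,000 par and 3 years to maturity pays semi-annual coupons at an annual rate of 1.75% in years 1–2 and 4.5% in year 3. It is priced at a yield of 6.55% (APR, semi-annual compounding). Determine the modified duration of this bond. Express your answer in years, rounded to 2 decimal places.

Periodic yield y = 0.03275. First find Macaulay duration:
  t   CF        PV=CF/(1+0.03275)^t    t·PV
  1        87.50        84.7252        84.7252
  2        87.50        82.0385       164.0770
  3        87.50        79.4369       238.3108
  4        87.50        76.9179       307.6715
  5       225.00       191.5166       957.5832
  6    10,225.00     8,427.3706    50,564.2238
  Σ                  8,942.0058    52,316.5915
P = 8,942.0058; Macaulay duration = 52,316.5915 / 8,942.0058 = 5.85066 half-year periods = 2.92533 years.
Modified duration = D_Mac / (1 + y) = 2.92533 / 1.03275 = 2.83256 years.

2.83 years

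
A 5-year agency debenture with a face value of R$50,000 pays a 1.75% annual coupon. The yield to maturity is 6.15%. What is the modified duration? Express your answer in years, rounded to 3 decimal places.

Periodic yield y = 0.0615. First find Macaulay duration:
  t   CF        PV=CF/(1+0.0615)^t    t·PV
  1       875.00       824.3052       824.3052
  2       875.00       776.5476     1,553.0951
  3       875.00       731.5568     2,194.6704
  4       875.00       689.1727     2,756.6908
  5    50,875.00    37,748.9112   188,744.5560
  Σ                 40,770.4935   196,073.3175
P = 40,770.4935; Macaulay duration = 196,073.3175 / 40,770.4935 = 4.80920 years.
Modified duration = D_Mac / (1 + y) = 4.80920 / 1.0615 = 4.53057 years.

4.531 years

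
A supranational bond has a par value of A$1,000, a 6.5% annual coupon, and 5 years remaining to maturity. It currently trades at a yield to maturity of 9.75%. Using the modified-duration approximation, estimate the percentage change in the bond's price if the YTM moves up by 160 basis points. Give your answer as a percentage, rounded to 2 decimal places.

-6.39%

Periodic yield y = 0.0975. Modified duration first:
  t   CF        PV=CF/(1+0.0975)^t    t·PV
  1        65.00        59.2255        59.2255
  2        65.00        53.9640       107.9280
  3        65.00        49.1700       147.5099
  4        65.00        44.8018       179.2071
  5     1,065.00       668.8473     3,344.2364
  Σ                    876.0085     3,838.1069
P = 876.0085; D_Mac = 4.38136 yrs; D_mod = 4.38136/(1+0.0975) = 3.99213 yrs.
ΔP/P ≈ -D_mod · Δy = -3.99213 × (+0.016) = -0.063874 = -6.3874%.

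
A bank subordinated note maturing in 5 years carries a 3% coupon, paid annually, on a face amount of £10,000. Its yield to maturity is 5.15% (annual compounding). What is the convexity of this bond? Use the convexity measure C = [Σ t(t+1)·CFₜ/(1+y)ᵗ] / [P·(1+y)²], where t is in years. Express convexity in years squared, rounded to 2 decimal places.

With y = 0.0515:
  t   CF        PV=CF/(1+0.0515)^t    t·PV        t(t+1)·PV
  1       300.00       285.3067       285.3067         570.6134
  2       300.00       271.3331       542.6661       1,627.9983
  3       300.00       258.0438       774.1314       3,096.5256
  4       300.00       245.4054       981.6217       4,908.1084
  5    10,300.00     8,012.9206    40,064.6030     240,387.6181
  Σ                  9,073.0096    42,648.3289     250,590.8638
P = 9,073.0096.
Convexity = Σ t(t+1)·PV / [P·(1+y)²] = 250,590.8638 / (9,073.0096 × 1.105652) = 24.98017.

24.98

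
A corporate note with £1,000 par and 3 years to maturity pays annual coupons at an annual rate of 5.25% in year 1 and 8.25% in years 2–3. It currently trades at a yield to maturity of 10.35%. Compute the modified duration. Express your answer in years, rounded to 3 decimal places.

Periodic yield y = 0.1035. First find Macaulay duration:
  t   CF        PV=CF/(1+0.1035)^t    t·PV
  1        52.50        47.5759        47.5759
  2        82.50        67.7500       135.5000
  3     1,082.50       805.5841     2,416.7523
  Σ                    920.9100     2,599.8282
P = 920.9100; Macaulay duration = 2,599.8282 / 920.9100 = 2.82311 years.
Modified duration = D_Mac / (1 + y) = 2.82311 / 1.1035 = 2.55832 years.

2.558 years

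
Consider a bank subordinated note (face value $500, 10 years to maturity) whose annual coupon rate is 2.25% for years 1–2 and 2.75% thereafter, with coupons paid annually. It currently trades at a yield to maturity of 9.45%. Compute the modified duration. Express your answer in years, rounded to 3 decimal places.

Periodic yield y = 0.0945. First find Macaulay duration:
  t   CF        PV=CF/(1+0.0945)^t    t·PV
  1        11.25        10.2787        10.2787
  2        11.25         9.3912        18.7824
  3        13.75        10.4871        31.4613
  4        13.75         9.5816        38.3265
  5        13.75         8.7543        43.7717
  6        13.75         7.9985        47.9910
  7        13.75         7.3079        51.1553
  8        13.75         6.6769        53.4154
  9        13.75         6.1004        54.9039
  10      513.75       208.2544     2,082.5440
  Σ                    284.8311     2,432.6301
P = 284.8311; Macaulay duration = 2,432.6301 / 284.8311 = 8.54061 years.
Modified duration = D_Mac / (1 + y) = 8.54061 / 1.0945 = 7.80320 years.

7.803 years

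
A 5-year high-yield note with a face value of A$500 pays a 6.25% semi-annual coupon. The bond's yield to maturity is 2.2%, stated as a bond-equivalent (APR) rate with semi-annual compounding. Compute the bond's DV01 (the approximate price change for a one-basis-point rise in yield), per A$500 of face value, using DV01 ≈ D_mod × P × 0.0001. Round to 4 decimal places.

Periodic yield y = 0.011.
  t   CF        PV=CF/(1+0.011)^t    t·PV
  1       15.625        15.4550        15.4550
  2       15.625        15.2868        30.5737
  3       15.625        15.1205        45.3615
  4       15.625        14.9560        59.8240
  5       15.625        14.7933        73.9664
  6       15.625        14.6323        87.7939
  7       15.625        14.4731       101.3118
  8       15.625        14.3156       114.5251
  9       15.625        14.1599       127.4389
  10     515.625       462.1920     4,621.9198
  Σ                    595.3846     5,278.1702
P = 595.3846; D_Mac = 8.86514 half-year periods = 4.43257 yrs; D_mod = 4.38434 yrs.
DV01 ≈ 4.38434 × 595.3846 × 0.0001 = 0.261037.

A$0.2610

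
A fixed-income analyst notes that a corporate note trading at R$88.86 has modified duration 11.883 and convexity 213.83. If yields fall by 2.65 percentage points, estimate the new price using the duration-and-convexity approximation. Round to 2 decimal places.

R$123.51

Duration effect: -D_mod·Δy = -11.883 × (-0.0265) = +0.3148995
Convexity effect: ½·C·(Δy)² = 0.5 × 213.83 × (-0.0265)² = +0.07508105875
ΔP/P ≈ +0.3148995 + 0.07508105875 = +0.38998055875
New price ≈ 88.86 × (1 + 0.38998055875) = 123.513672450525.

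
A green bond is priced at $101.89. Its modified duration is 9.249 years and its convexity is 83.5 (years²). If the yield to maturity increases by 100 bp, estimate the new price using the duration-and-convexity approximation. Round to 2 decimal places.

$92.89

Duration effect: -D_mod·Δy = -9.249 × (+0.01) = -0.092490
Convexity effect: ½·C·(Δy)² = 0.5 × 83.5 × (0.01)² = +0.0041750
ΔP/P ≈ -0.092490 + 0.0041750 = -0.088315
New price ≈ 101.89 × (1 - 0.088315) = 92.89158465.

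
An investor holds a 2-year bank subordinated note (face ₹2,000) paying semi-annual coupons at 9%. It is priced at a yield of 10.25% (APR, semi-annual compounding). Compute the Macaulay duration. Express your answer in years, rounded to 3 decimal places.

1.873 years

Periodic yield y = 0.05125. Discount each cash flow and weight by its period:
  t   CF        PV=CF/(1+0.05125)^t    t·PV
  1        90.00        85.6124        85.6124
  2        90.00        81.4386       162.8773
  3        90.00        77.4684       232.4051
  4     2,090.00     1,711.2846     6,845.1385
  Σ                  1,955.8040     7,326.0333
Price P = Σ PV = 1,955.8040.
Macaulay duration = Σ(t·PV) / P = 7,326.0333 / 1,955.8040 = 3.74579 half-year periods.
In years: 3.74579 / 2 = 1.87290 years.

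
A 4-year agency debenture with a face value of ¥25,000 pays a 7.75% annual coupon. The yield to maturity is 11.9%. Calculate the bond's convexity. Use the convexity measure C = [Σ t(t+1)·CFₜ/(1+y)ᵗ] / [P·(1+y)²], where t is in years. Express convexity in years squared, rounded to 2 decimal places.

13.64

With y = 0.119:
  t   CF        PV=CF/(1+0.119)^t    t·PV        t(t+1)·PV
  1     1,937.50     1,731.4567     1,731.4567       3,462.9133
  2     1,937.50     1,547.3250     3,094.6500       9,283.9499
  3     1,937.50     1,382.7748     4,148.3244      16,593.2974
  4    26,937.50    17,180.5452    68,722.1808     343,610.9040
  Σ                 21,842.1016    77,696.6118     372,951.0646
P = 21,842.1016.
Convexity = Σ t(t+1)·PV / [P·(1+y)²] = 372,951.0646 / (21,842.1016 × 1.252161) = 13.63632.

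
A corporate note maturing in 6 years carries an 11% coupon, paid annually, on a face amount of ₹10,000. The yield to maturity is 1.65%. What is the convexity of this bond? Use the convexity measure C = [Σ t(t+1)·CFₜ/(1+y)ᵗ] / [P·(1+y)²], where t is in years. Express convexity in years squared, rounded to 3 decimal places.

31.295

With y = 0.0165:
  t   CF        PV=CF/(1+0.0165)^t    t·PV        t(t+1)·PV
  1     1,100.00     1,082.1446     1,082.1446       2,164.2892
  2     1,100.00     1,064.5791     2,129.1581       6,387.4744
  3     1,100.00     1,047.2986     3,141.8959      12,567.5836
  4     1,100.00     1,030.2987     4,121.1948      20,605.9741
  5     1,100.00     1,013.5747     5,067.8736      30,407.2416
  6    11,100.00    10,061.8695    60,371.2171     422,598.5196
  Σ                 15,299.7652    75,913.4841     494,731.0824
P = 15,299.7652.
Convexity = Σ t(t+1)·PV / [P·(1+y)²] = 494,731.0824 / (15,299.7652 × 1.033272) = 31.29462.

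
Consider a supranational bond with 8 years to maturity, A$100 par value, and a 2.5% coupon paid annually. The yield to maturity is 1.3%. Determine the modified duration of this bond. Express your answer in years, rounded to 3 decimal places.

Periodic yield y = 0.013. First find Macaulay duration:
  t   CF        PV=CF/(1+0.013)^t    t·PV
  1         2.50         2.4679         2.4679
  2         2.50         2.4362         4.8725
  3         2.50         2.4050         7.2149
  4         2.50         2.3741         9.4965
  5         2.50         2.3437        11.7183
  6         2.50         2.3136        13.8814
  7         2.50         2.2839        15.9872
  8       102.50        92.4375       739.5002
  Σ                    109.0619       805.1389
P = 109.0619; Macaulay duration = 805.1389 / 109.0619 = 7.38240 years.
Modified duration = D_Mac / (1 + y) = 7.38240 / 1.013 = 7.28766 years.

7.288 years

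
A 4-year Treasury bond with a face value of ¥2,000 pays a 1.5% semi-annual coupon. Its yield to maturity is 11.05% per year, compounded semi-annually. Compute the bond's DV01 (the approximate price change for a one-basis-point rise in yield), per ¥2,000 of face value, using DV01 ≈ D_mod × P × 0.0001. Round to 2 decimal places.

Periodic yield y = 0.05525.
  t   CF        PV=CF/(1+0.05525)^t    t·PV
  1        15.00        14.2146        14.2146
  2        15.00        13.4704        26.9408
  3        15.00        12.7651        38.2954
  4        15.00        12.0968        48.3871
  5        15.00        11.4634        57.3171
  6        15.00        10.8632        65.1794
  7        15.00        10.2945        72.0612
  8     2,015.00     1,310.4853    10,483.8826
  Σ                  1,395.6534    10,806.2784
P = 1,395.6534; D_Mac = 7.74281 half-year periods = 3.87140 yrs; D_mod = 3.66871 yrs.
DV01 ≈ 3.66871 × 1,395.6534 × 0.0001 = 0.512025.

¥0.51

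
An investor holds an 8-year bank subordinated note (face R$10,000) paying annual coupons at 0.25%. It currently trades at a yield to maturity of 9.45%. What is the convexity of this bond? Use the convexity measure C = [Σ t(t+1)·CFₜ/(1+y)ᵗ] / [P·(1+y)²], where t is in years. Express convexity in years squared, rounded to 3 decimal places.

59.043

With y = 0.0945:
  t   CF        PV=CF/(1+0.0945)^t    t·PV        t(t+1)·PV
  1        25.00        22.8415        22.8415          45.6830
  2        25.00        20.8693        41.7387         125.2160
  3        25.00        19.0675        57.2024         228.8094
  4        25.00        17.4212        69.6846         348.4231
  5        25.00        15.9170        79.5850         477.5100
  6        25.00        14.5427        87.2563         610.7939
  7        25.00        13.2871        93.0096         744.0766
  8    10,025.00     4,868.0861    38,944.6891     350,502.2018
  Σ                  4,992.0323    39,396.0071     353,082.7138
P = 4,992.0323.
Convexity = Σ t(t+1)·PV / [P·(1+y)²] = 353,082.7138 / (4,992.0323 × 1.197930) = 59.04288.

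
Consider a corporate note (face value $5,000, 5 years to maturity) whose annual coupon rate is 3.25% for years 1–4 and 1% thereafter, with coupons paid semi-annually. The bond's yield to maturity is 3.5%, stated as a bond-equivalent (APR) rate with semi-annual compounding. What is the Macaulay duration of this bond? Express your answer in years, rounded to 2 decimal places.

Periodic yield y = 0.0175. Discount each cash flow and weight by its period:
  t   CF        PV=CF/(1+0.0175)^t    t·PV
  1        81.25        79.8526        79.8526
  2        81.25        78.4792       156.9584
  3        81.25        77.1294       231.3883
  4        81.25        75.8029       303.2115
  5        81.25        74.4991       372.4957
  6        81.25        73.2178       439.3070
  7        81.25        71.9586       503.7099
  8        81.25        70.7209       565.7675
  9        25.00        21.3860       192.4743
  10    5,025.00     4,224.6612    42,246.6121
  Σ                  4,847.7078    45,091.7773
Price P = Σ PV = 4,847.7078.
Macaulay duration = Σ(t·PV) / P = 45,091.7773 / 4,847.7078 = 9.30167 half-year periods.
In years: 9.30167 / 2 = 4.65083 years.

4.65 years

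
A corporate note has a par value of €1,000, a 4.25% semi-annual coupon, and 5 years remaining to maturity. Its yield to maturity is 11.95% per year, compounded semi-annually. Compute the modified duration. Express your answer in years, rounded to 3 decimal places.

4.205 years

Periodic yield y = 0.05975. First find Macaulay duration:
  t   CF        PV=CF/(1+0.05975)^t    t·PV
  1        21.25        20.0519        20.0519
  2        21.25        18.9213        37.8427
  3        21.25        17.8545        53.5636
  4        21.25        16.8479        67.3915
  5        21.25        15.8980        79.4899
  6        21.25        15.0016        90.0098
  7        21.25        14.1558        99.0907
  8        21.25        13.3577       106.8616
  9        21.25        12.6046       113.4411
  10    1,021.25       571.6074     5,716.0737
  Σ                    716.3007     6,383.8165
P = 716.3007; Macaulay duration = 6,383.8165 / 716.3007 = 8.91220 half-year periods = 4.45610 years.
Modified duration = D_Mac / (1 + y) = 4.45610 / 1.05975 = 4.20486 years.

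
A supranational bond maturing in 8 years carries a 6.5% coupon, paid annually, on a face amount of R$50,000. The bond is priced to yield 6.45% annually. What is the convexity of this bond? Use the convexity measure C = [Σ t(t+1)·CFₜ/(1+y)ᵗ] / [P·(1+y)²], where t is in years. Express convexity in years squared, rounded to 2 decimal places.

With y = 0.0645:
  t   CF        PV=CF/(1+0.0645)^t    t·PV        t(t+1)·PV
  1     3,250.00     3,053.0766     3,053.0766       6,106.1531
  2     3,250.00     2,868.0851     5,736.1701      17,208.5104
  3     3,250.00     2,694.3026     8,082.9077      32,331.6307
  4     3,250.00     2,531.0498    10,124.1994      50,620.9969
  5     3,250.00     2,377.6889    11,888.4445      71,330.6673
  6     3,250.00     2,233.6204    13,401.7224      93,812.0566
  7     3,250.00     2,098.2813    14,687.9688     117,503.7502
  8    53,250.00    32,296.4127   258,371.3015   2,325,341.7136
  Σ                 50,152.5173   325,345.7910   2,714,255.4788
P = 50,152.5173.
Convexity = Σ t(t+1)·PV / [P·(1+y)²] = 2,714,255.4788 / (50,152.5173 × 1.133160) = 47.76026.

47.76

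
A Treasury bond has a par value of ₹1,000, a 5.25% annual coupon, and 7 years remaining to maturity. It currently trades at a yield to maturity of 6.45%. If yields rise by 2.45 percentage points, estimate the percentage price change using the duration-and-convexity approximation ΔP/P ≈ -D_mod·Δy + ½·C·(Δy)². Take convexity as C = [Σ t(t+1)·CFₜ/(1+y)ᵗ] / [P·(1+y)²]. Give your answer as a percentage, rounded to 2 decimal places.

-12.60%

With y = 0.0645:
  t   CF        PV=CF/(1+0.0645)^t    t·PV        t(t+1)·PV
  1        52.50        49.3189        49.3189          98.6379
  2        52.50        46.3306        92.6612         277.9836
  3        52.50        43.5233       130.5700         522.2802
  4        52.50        40.8862       163.5448         817.7238
  5        52.50        38.4088       192.0441       1,152.2646
  6        52.50        36.0816       216.4894       1,515.4255
  7     1,052.50       679.5203     4,756.6422      38,053.1376
  Σ                    934.0698     5,601.2706      42,437.4532
P = 934.0698; D_Mac = 5.99663 yrs; D_mod = 5.63328 yrs; C = 40.09393.
Duration effect: -5.63328 × (+0.0245) = -0.138015
Convexity effect: 0.5 × 40.09393 × (0.0245)² = +0.0120332
ΔP/P ≈ -0.138015 + 0.0120332 = -0.125982 = -12.5982%.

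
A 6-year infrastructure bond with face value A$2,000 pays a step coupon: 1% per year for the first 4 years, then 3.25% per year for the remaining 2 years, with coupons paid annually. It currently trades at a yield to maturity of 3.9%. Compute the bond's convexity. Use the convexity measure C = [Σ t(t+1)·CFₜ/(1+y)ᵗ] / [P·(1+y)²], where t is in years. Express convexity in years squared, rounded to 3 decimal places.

With y = 0.039:
  t   CF        PV=CF/(1+0.039)^t    t·PV        t(t+1)·PV
  1        20.00        19.2493        19.2493          38.4986
  2        20.00        18.5267        37.0535         111.1604
  3        20.00        17.8313        53.4939         213.9758
  4        20.00        17.1620        68.6480         343.2399
  5        65.00        53.6829       268.4143       1,610.4857
  6     2,065.00     1,641.4466     9,848.6799      68,940.7591
  Σ                  1,767.8988    10,295.5388      71,258.1195
P = 1,767.8988.
Convexity = Σ t(t+1)·PV / [P·(1+y)²] = 71,258.1195 / (1,767.8988 × 1.079521) = 37.33755.

37.338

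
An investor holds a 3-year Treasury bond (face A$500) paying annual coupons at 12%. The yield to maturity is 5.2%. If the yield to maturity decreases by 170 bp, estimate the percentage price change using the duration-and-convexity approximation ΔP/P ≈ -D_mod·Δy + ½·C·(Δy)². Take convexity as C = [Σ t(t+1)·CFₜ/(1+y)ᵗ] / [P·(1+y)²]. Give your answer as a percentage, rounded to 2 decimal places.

+4.53%

With y = 0.052:
  t   CF        PV=CF/(1+0.052)^t    t·PV        t(t+1)·PV
  1        60.00        57.0342        57.0342         114.0684
  2        60.00        54.2150       108.4301         325.2902
  3       560.00       480.9953     1,442.9858       5,771.9433
  Σ                    592.2445     1,608.4501       6,211.3019
P = 592.2445; D_Mac = 2.71585 yrs; D_mod = 2.58161 yrs; C = 9.47655.
Duration effect: -2.58161 × (-0.017) = +0.043887
Convexity effect: 0.5 × 9.47655 × (-0.017)² = +0.0013694
ΔP/P ≈ +0.043887 + 0.0013694 = +0.045257 = +4.5257%.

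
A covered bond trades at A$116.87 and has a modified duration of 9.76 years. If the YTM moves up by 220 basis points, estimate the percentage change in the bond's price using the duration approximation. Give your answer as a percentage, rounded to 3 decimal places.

-21.472%

Duration approximation: ΔP/P ≈ -D_mod · Δy = -9.76 × (+0.022) = -0.214720.
As a percentage: -21.4720%.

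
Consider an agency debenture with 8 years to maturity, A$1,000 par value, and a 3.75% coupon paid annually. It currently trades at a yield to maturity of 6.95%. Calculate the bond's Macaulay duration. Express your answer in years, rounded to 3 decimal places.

Periodic yield y = 0.0695. Discount each cash flow and weight by its year:
  t   CF        PV=CF/(1+0.0695)^t    t·PV
  1        37.50        35.0631        35.0631
  2        37.50        32.7846        65.5692
  3        37.50        30.6541        91.9624
  4        37.50        28.6621       114.6484
  5        37.50        26.7995       133.9977
  6        37.50        25.0580       150.3480
  7        37.50        23.4296       164.0075
  8     1,037.50       606.0965     4,848.7722
  Σ                    808.5476     5,604.3686
Price P = Σ PV = 808.5476.
Macaulay duration = Σ(t·PV) / P = 5,604.3686 / 808.5476 = 6.93140 years.

6.931 years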